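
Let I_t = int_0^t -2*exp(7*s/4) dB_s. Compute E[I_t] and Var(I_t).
E[I_t] = 0; Var(I_t) = 8*exp(7*t/2)/7 - 8/7

The Itô integral of a deterministic integrand f(s) has mean 0 because each increment f(s) * (B_{s+ds} - B_s) has mean 0. By the Itô isometry:
  Var( int_0^t f(s) dB_s ) = E[ (int_0^t f(s) dB_s)^2 ] = int_0^t f(s)^2 ds.
Here f(s) = -2*exp(7*s/4), so f(s)^2 = 4*exp(7*s/2). Integrate:
  int_0^t (4*exp(7*s/2)) ds = 8*exp(7*t/2)/7 - 8/7.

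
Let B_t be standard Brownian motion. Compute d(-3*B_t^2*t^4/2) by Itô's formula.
d(-3*B_t^2*t^4/2) = (3*t^3*(-4*B_t^2 - t)/2) dt + (-3*B_t*t^4) dB_t

Itô's formula for f(t, x): d f(t, B_t) = (f_t + (1/2) f_xx) dt + f_x dB_t. Compute partials of f(t, x) = -3*t^4*x^2/2:
  f_t(t,x)  = -6*t^3*x^2
  f_x(t,x)  = -3*t^4*x
  f_xx(t,x) = -3*t^4
Assemble drift = f_t + (1/2) f_xx = 3*t^3*(-t - 4*x^2)/2 and diffusion = f_x = -3*t^4*x. Substituting x = B_t:
  d(-3*B_t^2*t^4/2) = (3*t^3*(-4*B_t^2 - t)/2) dt + (-3*B_t*t^4) dB_t.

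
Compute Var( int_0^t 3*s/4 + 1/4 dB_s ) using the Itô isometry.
Var = t*(3*t^2 + 3*t + 1)/16

The Itô integral of a deterministic integrand f(s) has mean 0 because each increment f(s) * (B_{s+ds} - B_s) has mean 0. By the Itô isometry:
  Var( int_0^t f(s) dB_s ) = E[ (int_0^t f(s) dB_s)^2 ] = int_0^t f(s)^2 ds.
Here f(s) = 3*s/4 + 1/4, so f(s)^2 = (3*s + 1)^2/16. Integrate:
  int_0^t ((3*s + 1)^2/16) ds = t*(3*t^2 + 3*t + 1)/16.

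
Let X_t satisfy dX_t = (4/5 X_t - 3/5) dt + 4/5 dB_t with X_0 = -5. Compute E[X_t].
E[X_t] = 3/4 - 23*exp(4*t/5)/4

Taking expectations and using E[dB_t] = 0, the mean m(t) = E[X_t] satisfies the ODE m'(t) = a m(t) + b with m(0) = x_0. With a = 4/5, b = -3/5, x_0 = -5, the solution is
  m(t) = x_0 * exp(a t) + (b/a) * (exp(a t) - 1)
       = (-5) * exp((4/5) t) + ((-3/5)/(4/5)) * (exp((4/5) t) - 1)
       = 3/4 - 23*exp(4*t/5)/4.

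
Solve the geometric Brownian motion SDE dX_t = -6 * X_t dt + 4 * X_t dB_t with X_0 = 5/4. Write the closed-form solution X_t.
X_t = 5/4 * exp((-14) * t + (4) * B_t)

For GBM dX = mu X dt + sigma X dB with X_0 = x_0, apply Itô to Y = log X: dY = (mu - sigma^2/2) dt + sigma dB, so Y_t = log(x_0) + (mu - sigma^2/2) t + sigma B_t and hence X_t = x_0 * exp((mu - sigma^2/2) t + sigma B_t).
With mu = -6, sigma = 4, x_0 = 5/4, this gives:
  X_t = 5/4 * exp((-14) * t + (4) * B_t).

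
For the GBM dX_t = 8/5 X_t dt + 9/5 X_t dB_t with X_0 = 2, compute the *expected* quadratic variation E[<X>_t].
E[<X>_t] = 324*exp(161*t/25)/161 - 324/161

<X>_t = int_0^t ((9/5) * X_s)^2 ds. Taking expectation inside the integral: E[<X>_t] = (9/5)^2 * int_0^t E[X_s^2] ds. For GBM, E[X_s^2] = x_0^2 * exp((2 mu + sigma^2) s). Integrating:
  E[<X>_t] = (9/5)^2 * 2^2 * (exp((2*(8/5) + (9/5)^2) t) - 1) / (2*(8/5) + (9/5)^2)
           = (9/5)^2 * 2^2 * (exp((161/25) t) - 1) / (161/25) = 324*exp(161*t/25)/161 - 324/161.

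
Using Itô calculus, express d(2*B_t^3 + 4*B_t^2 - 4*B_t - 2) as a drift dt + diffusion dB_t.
d(2*B_t^3 + 4*B_t^2 - 4*B_t - 2) = (6*B_t + 4) dt + (6*B_t^2 + 8*B_t - 4) dB_t

Itô's formula for f(B_t) gives d f(B_t) = f'(B_t) dB_t + (1/2) f''(B_t) dt. Compute derivatives of f(x) = 2*x^3 + 4*x^2 - 4*x - 2:
  f'(x)  = 6*x^2 + 8*x - 4
  f''(x) = 12*x + 8
Substitute x = B_t and multiply the f'' term by 1/2:
  drift     = (1/2) * (12*x + 8) evaluated at B_t = 6*B_t + 4
  diffusion = (6*x^2 + 8*x - 4) evaluated at B_t = 6*B_t^2 + 8*B_t - 4
Therefore d(2*B_t^3 + 4*B_t^2 - 4*B_t - 2) = (6*B_t + 4) dt + (6*B_t^2 + 8*B_t - 4) dB_t.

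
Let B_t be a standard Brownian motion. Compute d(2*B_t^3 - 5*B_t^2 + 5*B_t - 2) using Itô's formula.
d(2*B_t^3 - 5*B_t^2 + 5*B_t - 2) = (6*B_t - 5) dt + (6*B_t^2 - 10*B_t + 5) dB_t

Itô's formula for f(B_t) gives d f(B_t) = f'(B_t) dB_t + (1/2) f''(B_t) dt. Compute derivatives of f(x) = 2*x^3 - 5*x^2 + 5*x - 2:
  f'(x)  = 6*x^2 - 10*x + 5
  f''(x) = 12*x - 10
Substitute x = B_t and multiply the f'' term by 1/2:
  drift     = (1/2) * (12*x - 10) evaluated at B_t = 6*B_t - 5
  diffusion = (6*x^2 - 10*x + 5) evaluated at B_t = 6*B_t^2 - 10*B_t + 5
Therefore d(2*B_t^3 - 5*B_t^2 + 5*B_t - 2) = (6*B_t - 5) dt + (6*B_t^2 - 10*B_t + 5) dB_t.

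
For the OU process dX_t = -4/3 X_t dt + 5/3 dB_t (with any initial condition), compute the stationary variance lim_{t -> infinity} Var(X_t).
lim Var(X_t) = 25/24

The OU SDE dX = -theta X dt + sigma dB admits the integrating factor exp(theta t): d(exp(theta t) X_t) = sigma exp(theta t) dB_t. Integrating from 0 to t gives X_t = x_0 * exp(-theta t) + sigma * int_0^t exp(-theta (t-s)) dB_s for any initial x_0. The Itô integral has variance (by the Itô isometry) sigma^2 * int_0^t exp(-2 theta (t - s)) ds = sigma^2 * (1 - exp(-2 theta t)) / (2 theta), independent of x_0.
With theta = 4/3, sigma = 5/3:
  Var(X_t) = (5/3)^2 * (1 - exp(-2*4/3 t)) / (2 * 4/3) = 25/24 - 25*exp(-8*t/3)/24.
As t -> infinity, exp(-2*4/3 t) -> 0, so the stationary variance is sigma^2 / (2 theta) = 25/24.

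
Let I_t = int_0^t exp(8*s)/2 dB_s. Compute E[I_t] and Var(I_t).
E[I_t] = 0; Var(I_t) = exp(16*t)/64 - 1/64

The Itô integral of a deterministic integrand f(s) has mean 0 because each increment f(s) * (B_{s+ds} - B_s) has mean 0. By the Itô isometry:
  Var( int_0^t f(s) dB_s ) = E[ (int_0^t f(s) dB_s)^2 ] = int_0^t f(s)^2 ds.
Here f(s) = exp(8*s)/2, so f(s)^2 = exp(16*s)/4. Integrate:
  int_0^t (exp(16*s)/4) ds = exp(16*t)/64 - 1/64.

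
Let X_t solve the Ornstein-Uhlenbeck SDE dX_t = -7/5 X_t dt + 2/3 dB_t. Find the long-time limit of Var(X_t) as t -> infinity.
lim Var(X_t) = 10/63

The OU SDE dX = -theta X dt + sigma dB admits the integrating factor exp(theta t): d(exp(theta t) X_t) = sigma exp(theta t) dB_t. Integrating from 0 to t gives X_t = x_0 * exp(-theta t) + sigma * int_0^t exp(-theta (t-s)) dB_s for any initial x_0. The Itô integral has variance (by the Itô isometry) sigma^2 * int_0^t exp(-2 theta (t - s)) ds = sigma^2 * (1 - exp(-2 theta t)) / (2 theta), independent of x_0.
With theta = 7/5, sigma = 2/3:
  Var(X_t) = (2/3)^2 * (1 - exp(-2*7/5 t)) / (2 * 7/5) = 10/63 - 10*exp(-14*t/5)/63.
As t -> infinity, exp(-2*7/5 t) -> 0, so the stationary variance is sigma^2 / (2 theta) = 10/63.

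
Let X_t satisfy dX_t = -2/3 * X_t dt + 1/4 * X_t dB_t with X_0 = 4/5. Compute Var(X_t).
Var(X_t) = (16*exp(t/16) - 16)*exp(-4*t/3)/25

For GBM dX = mu X dt + sigma X dB with X_0 = x_0, apply Itô to Y = log X: dY = (mu - sigma^2/2) dt + sigma dB, so Y_t = log(x_0) + (mu - sigma^2/2) t + sigma B_t and hence X_t = x_0 * exp((mu - sigma^2/2) t + sigma B_t).
With mu = -2/3, sigma = 1/4, x_0 = 4/5, this gives:
  X_t = 4/5 * exp((-67/96) * t + (1/4) * B_t).
Since sigma*B_t ~ Normal(0, sigma^2 t), E[exp(sigma*B_t)] = exp(sigma^2 t / 2); so E[X_t] = x_0 * exp((mu - sigma^2/2) t) * exp(sigma^2 t / 2) = x_0 * exp(mu t) = 4*exp(-2*t/3)/5.
Var(X_t) = E[X_t^2] - (E[X_t])^2 = x_0^2 * exp(2 mu t) * (exp(sigma^2 t) - 1) = (16*exp(t/16) - 16)*exp(-4*t/3)/25.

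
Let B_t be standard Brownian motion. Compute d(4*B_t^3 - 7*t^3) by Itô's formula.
d(4*B_t^3 - 7*t^3) = (12*B_t - 21*t^2) dt + (12*B_t^2) dB_t

Itô's formula for f(t, x): d f(t, B_t) = (f_t + (1/2) f_xx) dt + f_x dB_t. Compute partials of f(t, x) = -7*t^3 + 4*x^3:
  f_t(t,x)  = -21*t^2
  f_x(t,x)  = 12*x^2
  f_xx(t,x) = 24*x
Assemble drift = f_t + (1/2) f_xx = -21*t^2 + 12*x and diffusion = f_x = 12*x^2. Substituting x = B_t:
  d(4*B_t^3 - 7*t^3) = (12*B_t - 21*t^2) dt + (12*B_t^2) dB_t.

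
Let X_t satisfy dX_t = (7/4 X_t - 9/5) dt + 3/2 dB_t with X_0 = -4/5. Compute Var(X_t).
Var(X_t) = 9*exp(7*t/2)/14 - 9/14

The variance V(t) = Var(X_t) satisfies V'(t) = 2 a V(t) + c^2 with V(0) = 0 (drift coefficient is linear in X, diffusion is constant). With a = 7/4, c = 3/2, the solution is
  V(t) = (c^2 / (2 a)) * (exp(2 a t) - 1)
       = ((3/2)^2 / (2*(7/4))) * (exp((7/2) t) - 1)
       = 9*exp(7*t/2)/14 - 9/14.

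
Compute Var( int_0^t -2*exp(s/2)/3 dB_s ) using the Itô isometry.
Var = 4*exp(t)/9 - 4/9

The Itô integral of a deterministic integrand f(s) has mean 0 because each increment f(s) * (B_{s+ds} - B_s) has mean 0. By the Itô isometry:
  Var( int_0^t f(s) dB_s ) = E[ (int_0^t f(s) dB_s)^2 ] = int_0^t f(s)^2 ds.
Here f(s) = -2*exp(s/2)/3, so f(s)^2 = 4*exp(s)/9. Integrate:
  int_0^t (4*exp(s)/9) ds = 4*exp(t)/9 - 4/9.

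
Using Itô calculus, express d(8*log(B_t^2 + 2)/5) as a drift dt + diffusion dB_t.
d(8*log(B_t^2 + 2)/5) = (8*(2 - B_t^2)/(5*(B_t^2 + 2)^2)) dt + (16*B_t/(5*(B_t^2 + 2))) dB_t

Itô's formula for f(B_t) gives d f(B_t) = f'(B_t) dB_t + (1/2) f''(B_t) dt. Compute derivatives of f(x) = 8*log(x^2 + 2)/5:
  f'(x)  = 16*x/(5*(x^2 + 2))
  f''(x) = 16*(2 - x^2)/(5*(x^2 + 2)^2)
Substitute x = B_t and multiply the f'' term by 1/2:
  drift     = (1/2) * (16*(2 - x^2)/(5*(x^2 + 2)^2)) evaluated at B_t = 8*(2 - B_t^2)/(5*(B_t^2 + 2)^2)
  diffusion = (16*x/(5*(x^2 + 2))) evaluated at B_t = 16*B_t/(5*(B_t^2 + 2))
Therefore d(8*log(B_t^2 + 2)/5) = (8*(2 - B_t^2)/(5*(B_t^2 + 2)^2)) dt + (16*B_t/(5*(B_t^2 + 2))) dB_t.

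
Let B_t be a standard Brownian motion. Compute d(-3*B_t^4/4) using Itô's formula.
d(-3*B_t^4/4) = (-9*B_t^2/2) dt + (-3*B_t^3) dB_t

Itô's formula for f(B_t) gives d f(B_t) = f'(B_t) dB_t + (1/2) f''(B_t) dt. Compute derivatives of f(x) = -3*x^4/4:
  f'(x)  = -3*x^3
  f''(x) = -9*x^2
Substitute x = B_t and multiply the f'' term by 1/2:
  drift     = (1/2) * (-9*x^2) evaluated at B_t = -9*B_t^2/2
  diffusion = (-3*x^3) evaluated at B_t = -3*B_t^3
Therefore d(-3*B_t^4/4) = (-9*B_t^2/2) dt + (-3*B_t^3) dB_t.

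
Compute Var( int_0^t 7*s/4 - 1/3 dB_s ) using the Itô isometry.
Var = t*(147*t^2 - 84*t + 16)/144

The Itô integral of a deterministic integrand f(s) has mean 0 because each increment f(s) * (B_{s+ds} - B_s) has mean 0. By the Itô isometry:
  Var( int_0^t f(s) dB_s ) = E[ (int_0^t f(s) dB_s)^2 ] = int_0^t f(s)^2 ds.
Here f(s) = 7*s/4 - 1/3, so f(s)^2 = (21*s - 4)^2/144. Integrate:
  int_0^t ((21*s - 4)^2/144) ds = t*(147*t^2 - 84*t + 16)/144.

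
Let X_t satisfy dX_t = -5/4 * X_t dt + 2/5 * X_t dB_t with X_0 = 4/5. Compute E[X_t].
E[X_t] = 4*exp(-5*t/4)/5

For GBM dX = mu X dt + sigma X dB with X_0 = x_0, apply Itô to Y = log X: dY = (mu - sigma^2/2) dt + sigma dB, so Y_t = log(x_0) + (mu - sigma^2/2) t + sigma B_t and hence X_t = x_0 * exp((mu - sigma^2/2) t + sigma B_t).
With mu = -5/4, sigma = 2/5, x_0 = 4/5, this gives:
  X_t = 4/5 * exp((-133/100) * t + (2/5) * B_t).
Since sigma*B_t ~ Normal(0, sigma^2 t), E[exp(sigma*B_t)] = exp(sigma^2 t / 2); so E[X_t] = x_0 * exp((mu - sigma^2/2) t) * exp(sigma^2 t / 2) = x_0 * exp(mu t) = 4*exp(-5*t/4)/5.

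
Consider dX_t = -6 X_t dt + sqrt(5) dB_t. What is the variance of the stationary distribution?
lim Var(X_t) = 5/12

The OU SDE dX = -theta X dt + sigma dB admits the integrating factor exp(theta t): d(exp(theta t) X_t) = sigma exp(theta t) dB_t. Integrating from 0 to t gives X_t = x_0 * exp(-theta t) + sigma * int_0^t exp(-theta (t-s)) dB_s for any initial x_0. The Itô integral has variance (by the Itô isometry) sigma^2 * int_0^t exp(-2 theta (t - s)) ds = sigma^2 * (1 - exp(-2 theta t)) / (2 theta), independent of x_0.
With theta = 6, sigma = sqrt(5):
  Var(X_t) = (sqrt(5))^2 * (1 - exp(-2*6 t)) / (2 * 6) = 5/12 - 5*exp(-12*t)/12.
As t -> infinity, exp(-2*6 t) -> 0, so the stationary variance is sigma^2 / (2 theta) = 5/12.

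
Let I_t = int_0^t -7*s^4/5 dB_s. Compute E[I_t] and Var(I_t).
E[I_t] = 0; Var(I_t) = 49*t^9/225

The Itô integral of a deterministic integrand f(s) has mean 0 because each increment f(s) * (B_{s+ds} - B_s) has mean 0. By the Itô isometry:
  Var( int_0^t f(s) dB_s ) = E[ (int_0^t f(s) dB_s)^2 ] = int_0^t f(s)^2 ds.
Here f(s) = -7*s^4/5, so f(s)^2 = 49*s^8/25. Integrate:
  int_0^t (49*s^8/25) ds = 49*t^9/225.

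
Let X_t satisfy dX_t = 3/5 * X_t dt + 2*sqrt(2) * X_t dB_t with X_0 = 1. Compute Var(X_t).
Var(X_t) = (exp(8*t) - 1)*exp(6*t/5)

For GBM dX = mu X dt + sigma X dB with X_0 = x_0, apply Itô to Y = log X: dY = (mu - sigma^2/2) dt + sigma dB, so Y_t = log(x_0) + (mu - sigma^2/2) t + sigma B_t and hence X_t = x_0 * exp((mu - sigma^2/2) t + sigma B_t).
With mu = 3/5, sigma = 2*sqrt(2), x_0 = 1, this gives:
  X_t = 1 * exp((-17/5) * t + (2*sqrt(2)) * B_t).
Since sigma*B_t ~ Normal(0, sigma^2 t), E[exp(sigma*B_t)] = exp(sigma^2 t / 2); so E[X_t] = x_0 * exp((mu - sigma^2/2) t) * exp(sigma^2 t / 2) = x_0 * exp(mu t) = exp(3*t/5).
Var(X_t) = E[X_t^2] - (E[X_t])^2 = x_0^2 * exp(2 mu t) * (exp(sigma^2 t) - 1) = (exp(8*t) - 1)*exp(6*t/5).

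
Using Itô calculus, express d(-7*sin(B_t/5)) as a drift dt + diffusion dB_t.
d(-7*sin(B_t/5)) = (7*sin(B_t/5)/50) dt + (-7*cos(B_t/5)/5) dB_t

Itô's formula for f(B_t) gives d f(B_t) = f'(B_t) dB_t + (1/2) f''(B_t) dt. Compute derivatives of f(x) = -7*sin(x/5):
  f'(x)  = -7*cos(x/5)/5
  f''(x) = 7*sin(x/5)/25
Substitute x = B_t and multiply the f'' term by 1/2:
  drift     = (1/2) * (7*sin(x/5)/25) evaluated at B_t = 7*sin(B_t/5)/50
  diffusion = (-7*cos(x/5)/5) evaluated at B_t = -7*cos(B_t/5)/5
Therefore d(-7*sin(B_t/5)) = (7*sin(B_t/5)/50) dt + (-7*cos(B_t/5)/5) dB_t.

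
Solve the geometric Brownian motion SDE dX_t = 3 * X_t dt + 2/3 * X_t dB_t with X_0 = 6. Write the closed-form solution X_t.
X_t = 6 * exp((25/9) * t + (2/3) * B_t)

For GBM dX = mu X dt + sigma X dB with X_0 = x_0, apply Itô to Y = log X: dY = (mu - sigma^2/2) dt + sigma dB, so Y_t = log(x_0) + (mu - sigma^2/2) t + sigma B_t and hence X_t = x_0 * exp((mu - sigma^2/2) t + sigma B_t).
With mu = 3, sigma = 2/3, x_0 = 6, this gives:
  X_t = 6 * exp((25/9) * t + (2/3) * B_t).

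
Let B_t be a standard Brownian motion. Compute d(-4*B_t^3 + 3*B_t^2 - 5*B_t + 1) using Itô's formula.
d(-4*B_t^3 + 3*B_t^2 - 5*B_t + 1) = (3 - 12*B_t) dt + (-12*B_t^2 + 6*B_t - 5) dB_t

Itô's formula for f(B_t) gives d f(B_t) = f'(B_t) dB_t + (1/2) f''(B_t) dt. Compute derivatives of f(x) = -4*x^3 + 3*x^2 - 5*x + 1:
  f'(x)  = -12*x^2 + 6*x - 5
  f''(x) = 6 - 24*x
Substitute x = B_t and multiply the f'' term by 1/2:
  drift     = (1/2) * (6 - 24*x) evaluated at B_t = 3 - 12*B_t
  diffusion = (-12*x^2 + 6*x - 5) evaluated at B_t = -12*B_t^2 + 6*B_t - 5
Therefore d(-4*B_t^3 + 3*B_t^2 - 5*B_t + 1) = (3 - 12*B_t) dt + (-12*B_t^2 + 6*B_t - 5) dB_t.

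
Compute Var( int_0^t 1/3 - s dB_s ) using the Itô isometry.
Var = t*(3*t^2 - 3*t + 1)/9

The Itô integral of a deterministic integrand f(s) has mean 0 because each increment f(s) * (B_{s+ds} - B_s) has mean 0. By the Itô isometry:
  Var( int_0^t f(s) dB_s ) = E[ (int_0^t f(s) dB_s)^2 ] = int_0^t f(s)^2 ds.
Here f(s) = 1/3 - s, so f(s)^2 = (3*s - 1)^2/9. Integrate:
  int_0^t ((3*s - 1)^2/9) ds = t*(3*t^2 - 3*t + 1)/9.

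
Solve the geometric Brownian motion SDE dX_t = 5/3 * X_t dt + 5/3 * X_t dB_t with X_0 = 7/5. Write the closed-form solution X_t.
X_t = 7/5 * exp((5/18) * t + (5/3) * B_t)

For GBM dX = mu X dt + sigma X dB with X_0 = x_0, apply Itô to Y = log X: dY = (mu - sigma^2/2) dt + sigma dB, so Y_t = log(x_0) + (mu - sigma^2/2) t + sigma B_t and hence X_t = x_0 * exp((mu - sigma^2/2) t + sigma B_t).
With mu = 5/3, sigma = 5/3, x_0 = 7/5, this gives:
  X_t = 7/5 * exp((5/18) * t + (5/3) * B_t).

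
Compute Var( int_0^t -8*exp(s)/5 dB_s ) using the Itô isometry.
Var = 32*exp(2*t)/25 - 32/25

The Itô integral of a deterministic integrand f(s) has mean 0 because each increment f(s) * (B_{s+ds} - B_s) has mean 0. By the Itô isometry:
  Var( int_0^t f(s) dB_s ) = E[ (int_0^t f(s) dB_s)^2 ] = int_0^t f(s)^2 ds.
Here f(s) = -8*exp(s)/5, so f(s)^2 = 64*exp(2*s)/25. Integrate:
  int_0^t (64*exp(2*s)/25) ds = 32*exp(2*t)/25 - 32/25.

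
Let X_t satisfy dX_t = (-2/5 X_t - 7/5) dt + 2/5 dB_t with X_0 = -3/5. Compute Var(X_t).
Var(X_t) = 1/5 - exp(-4*t/5)/5

The variance V(t) = Var(X_t) satisfies V'(t) = 2 a V(t) + c^2 with V(0) = 0 (drift coefficient is linear in X, diffusion is constant). With a = -2/5, c = 2/5, the solution is
  V(t) = (c^2 / (2 a)) * (exp(2 a t) - 1)
       = ((2/5)^2 / (2*(-2/5))) * (exp((-4/5) t) - 1)
       = 1/5 - exp(-4*t/5)/5.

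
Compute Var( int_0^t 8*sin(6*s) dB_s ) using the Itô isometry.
Var = 32*t - 8*sin(12*t)/3

The Itô integral of a deterministic integrand f(s) has mean 0 because each increment f(s) * (B_{s+ds} - B_s) has mean 0. By the Itô isometry:
  Var( int_0^t f(s) dB_s ) = E[ (int_0^t f(s) dB_s)^2 ] = int_0^t f(s)^2 ds.
Here f(s) = 8*sin(6*s), so f(s)^2 = 64*sin(6*s)^2. Integrate:
  int_0^t (64*sin(6*s)^2) ds = 32*t - 8*sin(12*t)/3.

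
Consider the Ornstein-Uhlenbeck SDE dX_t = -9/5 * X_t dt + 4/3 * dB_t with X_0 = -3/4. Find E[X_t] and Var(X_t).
E[X_t] = -3*exp(-9*t/5)/4; Var(X_t) = 40/81 - 40*exp(-18*t/5)/81

The OU SDE dX = -theta X dt + sigma dB admits the integrating factor exp(theta t): d(exp(theta t) X_t) = sigma exp(theta t) dB_t. Integrating from 0 to t:
  X_t = x_0 * exp(-theta t) + sigma * int_0^t exp(-theta (t-s)) dB_s.
The Itô integral has mean 0 and (by the Itô isometry) variance sigma^2 * int_0^t exp(-2 theta (t - s)) ds = sigma^2 * (1 - exp(-2 theta t)) / (2 theta).
With theta = 9/5, sigma = 4/3, x_0 = -3/4:
  E[X_t] = -3/4 * exp(-9/5 t) = -3*exp(-9*t/5)/4
  Var(X_t) = (4/3)^2 * (1 - exp(-2*9/5 t)) / (2 * 9/5) = 40/81 - 40*exp(-18*t/5)/81.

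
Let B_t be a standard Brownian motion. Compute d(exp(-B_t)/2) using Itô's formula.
d(exp(-B_t)/2) = (exp(-B_t)/4) dt + (-exp(-B_t)/2) dB_t

Itô's formula for f(B_t) gives d f(B_t) = f'(B_t) dB_t + (1/2) f''(B_t) dt. Compute derivatives of f(x) = exp(-x)/2:
  f'(x)  = -exp(-x)/2
  f''(x) = exp(-x)/2
Substitute x = B_t and multiply the f'' term by 1/2:
  drift     = (1/2) * (exp(-x)/2) evaluated at B_t = exp(-B_t)/4
  diffusion = (-exp(-x)/2) evaluated at B_t = -exp(-B_t)/2
Therefore d(exp(-B_t)/2) = (exp(-B_t)/4) dt + (-exp(-B_t)/2) dB_t.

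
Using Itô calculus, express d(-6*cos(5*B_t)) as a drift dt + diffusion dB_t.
d(-6*cos(5*B_t)) = (75*cos(5*B_t)) dt + (30*sin(5*B_t)) dB_t

Itô's formula for f(B_t) gives d f(B_t) = f'(B_t) dB_t + (1/2) f''(B_t) dt. Compute derivatives of f(x) = -6*cos(5*x):
  f'(x)  = 30*sin(5*x)
  f''(x) = 150*cos(5*x)
Substitute x = B_t and multiply the f'' term by 1/2:
  drift     = (1/2) * (150*cos(5*x)) evaluated at B_t = 75*cos(5*B_t)
  diffusion = (30*sin(5*x)) evaluated at B_t = 30*sin(5*B_t)
Therefore d(-6*cos(5*B_t)) = (75*cos(5*B_t)) dt + (30*sin(5*B_t)) dB_t.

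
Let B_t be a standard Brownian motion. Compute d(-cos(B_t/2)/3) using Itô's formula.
d(-cos(B_t/2)/3) = (cos(B_t/2)/24) dt + (sin(B_t/2)/6) dB_t

Itô's formula for f(B_t) gives d f(B_t) = f'(B_t) dB_t + (1/2) f''(B_t) dt. Compute derivatives of f(x) = -cos(x/2)/3:
  f'(x)  = sin(x/2)/6
  f''(x) = cos(x/2)/12
Substitute x = B_t and multiply the f'' term by 1/2:
  drift     = (1/2) * (cos(x/2)/12) evaluated at B_t = cos(B_t/2)/24
  diffusion = (sin(x/2)/6) evaluated at B_t = sin(B_t/2)/6
Therefore d(-cos(B_t/2)/3) = (cos(B_t/2)/24) dt + (sin(B_t/2)/6) dB_t.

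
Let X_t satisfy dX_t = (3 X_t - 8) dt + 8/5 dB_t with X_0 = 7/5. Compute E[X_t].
E[X_t] = 8/3 - 19*exp(3*t)/15

Taking expectations and using E[dB_t] = 0, the mean m(t) = E[X_t] satisfies the ODE m'(t) = a m(t) + b with m(0) = x_0. With a = 3, b = -8, x_0 = 7/5, the solution is
  m(t) = x_0 * exp(a t) + (b/a) * (exp(a t) - 1)
       = (7/5) * exp(3 t) + ((-8)/3) * (exp(3 t) - 1)
       = 8/3 - 19*exp(3*t)/15.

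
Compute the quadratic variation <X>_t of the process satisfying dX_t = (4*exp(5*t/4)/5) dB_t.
<X>_t = 32*exp(5*t/2)/125 - 32/125

For an Itô process dX_t = a(t) dt + b(t) dB_t, the quadratic variation is <X>_t = int_0^t b(s)^2 ds (the drift term does not contribute). Here b(s) = 4*exp(5*s/4)/5, so
  b(s)^2 = 16*exp(5*s/2)/25.
Integrating from 0 to t:
  <X>_t = int_0^t (16*exp(5*s/2)/25) ds = 32*exp(5*t/2)/125 - 32/125.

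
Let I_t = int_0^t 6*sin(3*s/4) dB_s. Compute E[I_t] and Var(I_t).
E[I_t] = 0; Var(I_t) = 18*t - 12*sin(3*t/2)

The Itô integral of a deterministic integrand f(s) has mean 0 because each increment f(s) * (B_{s+ds} - B_s) has mean 0. By the Itô isometry:
  Var( int_0^t f(s) dB_s ) = E[ (int_0^t f(s) dB_s)^2 ] = int_0^t f(s)^2 ds.
Here f(s) = 6*sin(3*s/4), so f(s)^2 = 36*sin(3*s/4)^2. Integrate:
  int_0^t (36*sin(3*s/4)^2) ds = 18*t - 12*sin(3*t/2).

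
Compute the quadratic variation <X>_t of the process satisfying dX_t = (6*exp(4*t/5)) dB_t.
<X>_t = 45*exp(8*t/5)/2 - 45/2

For an Itô process dX_t = a(t) dt + b(t) dB_t, the quadratic variation is <X>_t = int_0^t b(s)^2 ds (the drift term does not contribute). Here b(s) = 6*exp(4*s/5), so
  b(s)^2 = 36*exp(8*s/5).
Integrating from 0 to t:
  <X>_t = int_0^t (36*exp(8*s/5)) ds = 45*exp(8*t/5)/2 - 45/2.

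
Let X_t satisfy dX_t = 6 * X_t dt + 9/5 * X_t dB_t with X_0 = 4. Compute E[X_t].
E[X_t] = 4*exp(6*t)

For GBM dX = mu X dt + sigma X dB with X_0 = x_0, apply Itô to Y = log X: dY = (mu - sigma^2/2) dt + sigma dB, so Y_t = log(x_0) + (mu - sigma^2/2) t + sigma B_t and hence X_t = x_0 * exp((mu - sigma^2/2) t + sigma B_t).
With mu = 6, sigma = 9/5, x_0 = 4, this gives:
  X_t = 4 * exp((219/50) * t + (9/5) * B_t).
Since sigma*B_t ~ Normal(0, sigma^2 t), E[exp(sigma*B_t)] = exp(sigma^2 t / 2); so E[X_t] = x_0 * exp((mu - sigma^2/2) t) * exp(sigma^2 t / 2) = x_0 * exp(mu t) = 4*exp(6*t).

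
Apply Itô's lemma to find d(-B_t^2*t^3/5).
d(-B_t^2*t^3/5) = (t^2*(-3*B_t^2 - t)/5) dt + (-2*B_t*t^3/5) dB_t

Itô's formula for f(t, x): d f(t, B_t) = (f_t + (1/2) f_xx) dt + f_x dB_t. Compute partials of f(t, x) = -t^3*x^2/5:
  f_t(t,x)  = -3*t^2*x^2/5
  f_x(t,x)  = -2*t^3*x/5
  f_xx(t,x) = -2*t^3/5
Assemble drift = f_t + (1/2) f_xx = t^2*(-t - 3*x^2)/5 and diffusion = f_x = -2*t^3*x/5. Substituting x = B_t:
  d(-B_t^2*t^3/5) = (t^2*(-3*B_t^2 - t)/5) dt + (-2*B_t*t^3/5) dB_t.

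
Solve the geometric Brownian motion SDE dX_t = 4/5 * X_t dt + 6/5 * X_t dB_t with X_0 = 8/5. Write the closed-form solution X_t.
X_t = 8/5 * exp((2/25) * t + (6/5) * B_t)

For GBM dX = mu X dt + sigma X dB with X_0 = x_0, apply Itô to Y = log X: dY = (mu - sigma^2/2) dt + sigma dB, so Y_t = log(x_0) + (mu - sigma^2/2) t + sigma B_t and hence X_t = x_0 * exp((mu - sigma^2/2) t + sigma B_t).
With mu = 4/5, sigma = 6/5, x_0 = 8/5, this gives:
  X_t = 8/5 * exp((2/25) * t + (6/5) * B_t).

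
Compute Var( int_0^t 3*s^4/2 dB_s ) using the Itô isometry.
Var = t^9/4

The Itô integral of a deterministic integrand f(s) has mean 0 because each increment f(s) * (B_{s+ds} - B_s) has mean 0. By the Itô isometry:
  Var( int_0^t f(s) dB_s ) = E[ (int_0^t f(s) dB_s)^2 ] = int_0^t f(s)^2 ds.
Here f(s) = 3*s^4/2, so f(s)^2 = 9*s^8/4. Integrate:
  int_0^t (9*s^8/4) ds = t^9/4.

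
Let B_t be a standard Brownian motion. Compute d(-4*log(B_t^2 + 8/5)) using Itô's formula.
d(-4*log(B_t^2 + 8/5)) = (20*(5*B_t^2 - 8)/(5*B_t^2 + 8)^2) dt + (-40*B_t/(5*B_t^2 + 8)) dB_t

Itô's formula for f(B_t) gives d f(B_t) = f'(B_t) dB_t + (1/2) f''(B_t) dt. Compute derivatives of f(x) = -4*log(x^2 + 8/5):
  f'(x)  = -40*x/(5*x^2 + 8)
  f''(x) = 40*(5*x^2 - 8)/(5*x^2 + 8)^2
Substitute x = B_t and multiply the f'' term by 1/2:
  drift     = (1/2) * (40*(5*x^2 - 8)/(5*x^2 + 8)^2) evaluated at B_t = 20*(5*B_t^2 - 8)/(5*B_t^2 + 8)^2
  diffusion = (-40*x/(5*x^2 + 8)) evaluated at B_t = -40*B_t/(5*B_t^2 + 8)
Therefore d(-4*log(B_t^2 + 8/5)) = (20*(5*B_t^2 - 8)/(5*B_t^2 + 8)^2) dt + (-40*B_t/(5*B_t^2 + 8)) dB_t.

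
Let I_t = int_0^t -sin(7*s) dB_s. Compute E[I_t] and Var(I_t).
E[I_t] = 0; Var(I_t) = t/2 - sin(14*t)/28

The Itô integral of a deterministic integrand f(s) has mean 0 because each increment f(s) * (B_{s+ds} - B_s) has mean 0. By the Itô isometry:
  Var( int_0^t f(s) dB_s ) = E[ (int_0^t f(s) dB_s)^2 ] = int_0^t f(s)^2 ds.
Here f(s) = -sin(7*s), so f(s)^2 = sin(7*s)^2. Integrate:
  int_0^t (sin(7*s)^2) ds = t/2 - sin(14*t)/28.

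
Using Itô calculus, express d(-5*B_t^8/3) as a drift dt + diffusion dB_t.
d(-5*B_t^8/3) = (-140*B_t^6/3) dt + (-40*B_t^7/3) dB_t

Itô's formula for f(B_t) gives d f(B_t) = f'(B_t) dB_t + (1/2) f''(B_t) dt. Compute derivatives of f(x) = -5*x^8/3:
  f'(x)  = -40*x^7/3
  f''(x) = -280*x^6/3
Substitute x = B_t and multiply the f'' term by 1/2:
  drift     = (1/2) * (-280*x^6/3) evaluated at B_t = -140*B_t^6/3
  diffusion = (-40*x^7/3) evaluated at B_t = -40*B_t^7/3
Therefore d(-5*B_t^8/3) = (-140*B_t^6/3) dt + (-40*B_t^7/3) dB_t.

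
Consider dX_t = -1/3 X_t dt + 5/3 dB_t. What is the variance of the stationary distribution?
lim Var(X_t) = 25/6

The OU SDE dX = -theta X dt + sigma dB admits the integrating factor exp(theta t): d(exp(theta t) X_t) = sigma exp(theta t) dB_t. Integrating from 0 to t gives X_t = x_0 * exp(-theta t) + sigma * int_0^t exp(-theta (t-s)) dB_s for any initial x_0. The Itô integral has variance (by the Itô isometry) sigma^2 * int_0^t exp(-2 theta (t - s)) ds = sigma^2 * (1 - exp(-2 theta t)) / (2 theta), independent of x_0.
With theta = 1/3, sigma = 5/3:
  Var(X_t) = (5/3)^2 * (1 - exp(-2*1/3 t)) / (2 * 1/3) = 25/6 - 25*exp(-2*t/3)/6.
As t -> infinity, exp(-2*1/3 t) -> 0, so the stationary variance is sigma^2 / (2 theta) = 25/6.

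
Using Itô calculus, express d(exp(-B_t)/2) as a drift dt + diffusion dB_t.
d(exp(-B_t)/2) = (exp(-B_t)/4) dt + (-exp(-B_t)/2) dB_t

Itô's formula for f(B_t) gives d f(B_t) = f'(B_t) dB_t + (1/2) f''(B_t) dt. Compute derivatives of f(x) = exp(-x)/2:
  f'(x)  = -exp(-x)/2
  f''(x) = exp(-x)/2
Substitute x = B_t and multiply the f'' term by 1/2:
  drift     = (1/2) * (exp(-x)/2) evaluated at B_t = exp(-B_t)/4
  diffusion = (-exp(-x)/2) evaluated at B_t = -exp(-B_t)/2
Therefore d(exp(-B_t)/2) = (exp(-B_t)/4) dt + (-exp(-B_t)/2) dB_t.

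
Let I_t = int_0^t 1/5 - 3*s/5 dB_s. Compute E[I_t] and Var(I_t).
E[I_t] = 0; Var(I_t) = t*(3*t^2 - 3*t + 1)/25

The Itô integral of a deterministic integrand f(s) has mean 0 because each increment f(s) * (B_{s+ds} - B_s) has mean 0. By the Itô isometry:
  Var( int_0^t f(s) dB_s ) = E[ (int_0^t f(s) dB_s)^2 ] = int_0^t f(s)^2 ds.
Here f(s) = 1/5 - 3*s/5, so f(s)^2 = (3*s - 1)^2/25. Integrate:
  int_0^t ((3*s - 1)^2/25) ds = t*(3*t^2 - 3*t + 1)/25.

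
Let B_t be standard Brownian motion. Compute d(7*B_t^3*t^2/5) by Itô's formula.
d(7*B_t^3*t^2/5) = (7*B_t*t*(2*B_t^2 + 3*t)/5) dt + (21*B_t^2*t^2/5) dB_t

Itô's formula for f(t, x): d f(t, B_t) = (f_t + (1/2) f_xx) dt + f_x dB_t. Compute partials of f(t, x) = 7*t^2*x^3/5:
  f_t(t,x)  = 14*t*x^3/5
  f_x(t,x)  = 21*t^2*x^2/5
  f_xx(t,x) = 42*t^2*x/5
Assemble drift = f_t + (1/2) f_xx = 7*t*x*(3*t + 2*x^2)/5 and diffusion = f_x = 21*t^2*x^2/5. Substituting x = B_t:
  d(7*B_t^3*t^2/5) = (7*B_t*t*(2*B_t^2 + 3*t)/5) dt + (21*B_t^2*t^2/5) dB_t.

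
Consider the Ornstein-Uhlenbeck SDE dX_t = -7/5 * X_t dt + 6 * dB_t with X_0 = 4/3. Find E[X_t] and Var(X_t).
E[X_t] = 4*exp(-7*t/5)/3; Var(X_t) = 90/7 - 90*exp(-14*t/5)/7

The OU SDE dX = -theta X dt + sigma dB admits the integrating factor exp(theta t): d(exp(theta t) X_t) = sigma exp(theta t) dB_t. Integrating from 0 to t:
  X_t = x_0 * exp(-theta t) + sigma * int_0^t exp(-theta (t-s)) dB_s.
The Itô integral has mean 0 and (by the Itô isometry) variance sigma^2 * int_0^t exp(-2 theta (t - s)) ds = sigma^2 * (1 - exp(-2 theta t)) / (2 theta).
With theta = 7/5, sigma = 6, x_0 = 4/3:
  E[X_t] = 4/3 * exp(-7/5 t) = 4*exp(-7*t/5)/3
  Var(X_t) = (6)^2 * (1 - exp(-2*7/5 t)) / (2 * 7/5) = 90/7 - 90*exp(-14*t/5)/7.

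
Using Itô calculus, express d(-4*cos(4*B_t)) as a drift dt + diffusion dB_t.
d(-4*cos(4*B_t)) = (32*cos(4*B_t)) dt + (16*sin(4*B_t)) dB_t

Itô's formula for f(B_t) gives d f(B_t) = f'(B_t) dB_t + (1/2) f''(B_t) dt. Compute derivatives of f(x) = -4*cos(4*x):
  f'(x)  = 16*sin(4*x)
  f''(x) = 64*cos(4*x)
Substitute x = B_t and multiply the f'' term by 1/2:
  drift     = (1/2) * (64*cos(4*x)) evaluated at B_t = 32*cos(4*B_t)
  diffusion = (16*sin(4*x)) evaluated at B_t = 16*sin(4*B_t)
Therefore d(-4*cos(4*B_t)) = (32*cos(4*B_t)) dt + (16*sin(4*B_t)) dB_t.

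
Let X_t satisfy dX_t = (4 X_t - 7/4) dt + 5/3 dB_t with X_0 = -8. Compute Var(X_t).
Var(X_t) = 25*exp(8*t)/72 - 25/72

The variance V(t) = Var(X_t) satisfies V'(t) = 2 a V(t) + c^2 with V(0) = 0 (drift coefficient is linear in X, diffusion is constant). With a = 4, c = 5/3, the solution is
  V(t) = (c^2 / (2 a)) * (exp(2 a t) - 1)
       = ((5/3)^2 / (2*4)) * (exp(8 t) - 1)
       = 25*exp(8*t)/72 - 25/72.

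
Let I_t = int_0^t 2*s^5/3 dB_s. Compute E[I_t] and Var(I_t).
E[I_t] = 0; Var(I_t) = 4*t^11/99

The Itô integral of a deterministic integrand f(s) has mean 0 because each increment f(s) * (B_{s+ds} - B_s) has mean 0. By the Itô isometry:
  Var( int_0^t f(s) dB_s ) = E[ (int_0^t f(s) dB_s)^2 ] = int_0^t f(s)^2 ds.
Here f(s) = 2*s^5/3, so f(s)^2 = 4*s^10/9. Integrate:
  int_0^t (4*s^10/9) ds = 4*t^11/99.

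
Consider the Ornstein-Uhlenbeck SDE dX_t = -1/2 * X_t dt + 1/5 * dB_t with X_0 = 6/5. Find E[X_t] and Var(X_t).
E[X_t] = 6*exp(-t/2)/5; Var(X_t) = (exp(t) - 1)*exp(-t)/25

The OU SDE dX = -theta X dt + sigma dB admits the integrating factor exp(theta t): d(exp(theta t) X_t) = sigma exp(theta t) dB_t. Integrating from 0 to t:
  X_t = x_0 * exp(-theta t) + sigma * int_0^t exp(-theta (t-s)) dB_s.
The Itô integral has mean 0 and (by the Itô isometry) variance sigma^2 * int_0^t exp(-2 theta (t - s)) ds = sigma^2 * (1 - exp(-2 theta t)) / (2 theta).
With theta = 1/2, sigma = 1/5, x_0 = 6/5:
  E[X_t] = 6/5 * exp(-1/2 t) = 6*exp(-t/2)/5
  Var(X_t) = (1/5)^2 * (1 - exp(-2*1/2 t)) / (2 * 1/2) = (exp(t) - 1)*exp(-t)/25.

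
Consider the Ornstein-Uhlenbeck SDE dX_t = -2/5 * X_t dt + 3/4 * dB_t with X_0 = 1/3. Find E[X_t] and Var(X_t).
E[X_t] = exp(-2*t/5)/3; Var(X_t) = 45/64 - 45*exp(-4*t/5)/64

The OU SDE dX = -theta X dt + sigma dB admits the integrating factor exp(theta t): d(exp(theta t) X_t) = sigma exp(theta t) dB_t. Integrating from 0 to t:
  X_t = x_0 * exp(-theta t) + sigma * int_0^t exp(-theta (t-s)) dB_s.
The Itô integral has mean 0 and (by the Itô isometry) variance sigma^2 * int_0^t exp(-2 theta (t - s)) ds = sigma^2 * (1 - exp(-2 theta t)) / (2 theta).
With theta = 2/5, sigma = 3/4, x_0 = 1/3:
  E[X_t] = 1/3 * exp(-2/5 t) = exp(-2*t/5)/3
  Var(X_t) = (3/4)^2 * (1 - exp(-2*2/5 t)) / (2 * 2/5) = 45/64 - 45*exp(-4*t/5)/64.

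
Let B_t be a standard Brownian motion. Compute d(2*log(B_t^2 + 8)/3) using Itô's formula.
d(2*log(B_t^2 + 8)/3) = (2*(8 - B_t^2)/(3*(B_t^2 + 8)^2)) dt + (4*B_t/(3*(B_t^2 + 8))) dB_t

Itô's formula for f(B_t) gives d f(B_t) = f'(B_t) dB_t + (1/2) f''(B_t) dt. Compute derivatives of f(x) = 2*log(x^2 + 8)/3:
  f'(x)  = 4*x/(3*(x^2 + 8))
  f''(x) = 4*(8 - x^2)/(3*(x^2 + 8)^2)
Substitute x = B_t and multiply the f'' term by 1/2:
  drift     = (1/2) * (4*(8 - x^2)/(3*(x^2 + 8)^2)) evaluated at B_t = 2*(8 - B_t^2)/(3*(B_t^2 + 8)^2)
  diffusion = (4*x/(3*(x^2 + 8))) evaluated at B_t = 4*B_t/(3*(B_t^2 + 8))
Therefore d(2*log(B_t^2 + 8)/3) = (2*(8 - B_t^2)/(3*(B_t^2 + 8)^2)) dt + (4*B_t/(3*(B_t^2 + 8))) dB_t.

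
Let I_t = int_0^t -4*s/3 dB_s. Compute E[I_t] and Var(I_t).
E[I_t] = 0; Var(I_t) = 16*t^3/27

The Itô integral of a deterministic integrand f(s) has mean 0 because each increment f(s) * (B_{s+ds} - B_s) has mean 0. By the Itô isometry:
  Var( int_0^t f(s) dB_s ) = E[ (int_0^t f(s) dB_s)^2 ] = int_0^t f(s)^2 ds.
Here f(s) = -4*s/3, so f(s)^2 = 16*s^2/9. Integrate:
  int_0^t (16*s^2/9) ds = 16*t^3/27.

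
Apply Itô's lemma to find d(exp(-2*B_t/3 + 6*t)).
d(exp(-2*B_t/3 + 6*t)) = (56*exp(-2*B_t/3 + 6*t)/9) dt + (-2*exp(-2*B_t/3 + 6*t)/3) dB_t

Itô's formula for f(t, x): d f(t, B_t) = (f_t + (1/2) f_xx) dt + f_x dB_t. Compute partials of f(t, x) = exp(6*t - 2*x/3):
  f_t(t,x)  = 6*exp(6*t - 2*x/3)
  f_x(t,x)  = -2*exp(6*t - 2*x/3)/3
  f_xx(t,x) = 4*exp(6*t - 2*x/3)/9
Assemble drift = f_t + (1/2) f_xx = 56*exp(6*t - 2*x/3)/9 and diffusion = f_x = -2*exp(6*t - 2*x/3)/3. Substituting x = B_t:
  d(exp(-2*B_t/3 + 6*t)) = (56*exp(-2*B_t/3 + 6*t)/9) dt + (-2*exp(-2*B_t/3 + 6*t)/3) dB_t.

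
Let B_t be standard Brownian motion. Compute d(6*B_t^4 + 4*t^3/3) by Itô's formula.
d(6*B_t^4 + 4*t^3/3) = (36*B_t^2 + 4*t^2) dt + (24*B_t^3) dB_t

Itô's formula for f(t, x): d f(t, B_t) = (f_t + (1/2) f_xx) dt + f_x dB_t. Compute partials of f(t, x) = 4*t^3/3 + 6*x^4:
  f_t(t,x)  = 4*t^2
  f_x(t,x)  = 24*x^3
  f_xx(t,x) = 72*x^2
Assemble drift = f_t + (1/2) f_xx = 4*t^2 + 36*x^2 and diffusion = f_x = 24*x^3. Substituting x = B_t:
  d(6*B_t^4 + 4*t^3/3) = (36*B_t^2 + 4*t^2) dt + (24*B_t^3) dB_t.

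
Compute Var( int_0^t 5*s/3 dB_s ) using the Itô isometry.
Var = 25*t^3/27

The Itô integral of a deterministic integrand f(s) has mean 0 because each increment f(s) * (B_{s+ds} - B_s) has mean 0. By the Itô isometry:
  Var( int_0^t f(s) dB_s ) = E[ (int_0^t f(s) dB_s)^2 ] = int_0^t f(s)^2 ds.
Here f(s) = 5*s/3, so f(s)^2 = 25*s^2/9. Integrate:
  int_0^t (25*s^2/9) ds = 25*t^3/27.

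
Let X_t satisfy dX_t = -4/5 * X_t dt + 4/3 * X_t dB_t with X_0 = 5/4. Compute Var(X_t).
Var(X_t) = (25*exp(16*t/9) - 25)*exp(-8*t/5)/16

For GBM dX = mu X dt + sigma X dB with X_0 = x_0, apply Itô to Y = log X: dY = (mu - sigma^2/2) dt + sigma dB, so Y_t = log(x_0) + (mu - sigma^2/2) t + sigma B_t and hence X_t = x_0 * exp((mu - sigma^2/2) t + sigma B_t).
With mu = -4/5, sigma = 4/3, x_0 = 5/4, this gives:
  X_t = 5/4 * exp((-76/45) * t + (4/3) * B_t).
Since sigma*B_t ~ Normal(0, sigma^2 t), E[exp(sigma*B_t)] = exp(sigma^2 t / 2); so E[X_t] = x_0 * exp((mu - sigma^2/2) t) * exp(sigma^2 t / 2) = x_0 * exp(mu t) = 5*exp(-4*t/5)/4.
Var(X_t) = E[X_t^2] - (E[X_t])^2 = x_0^2 * exp(2 mu t) * (exp(sigma^2 t) - 1) = (25*exp(16*t/9) - 25)*exp(-8*t/5)/16.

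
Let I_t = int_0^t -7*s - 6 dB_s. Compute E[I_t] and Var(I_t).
E[I_t] = 0; Var(I_t) = t*(49*t^2 + 126*t + 108)/3

The Itô integral of a deterministic integrand f(s) has mean 0 because each increment f(s) * (B_{s+ds} - B_s) has mean 0. By the Itô isometry:
  Var( int_0^t f(s) dB_s ) = E[ (int_0^t f(s) dB_s)^2 ] = int_0^t f(s)^2 ds.
Here f(s) = -7*s - 6, so f(s)^2 = (7*s + 6)^2. Integrate:
  int_0^t ((7*s + 6)^2) ds = t*(49*t^2 + 126*t + 108)/3.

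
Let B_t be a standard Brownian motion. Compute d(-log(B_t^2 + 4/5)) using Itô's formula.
d(-log(B_t^2 + 4/5)) = (5*(5*B_t^2 - 4)/(5*B_t^2 + 4)^2) dt + (-10*B_t/(5*B_t^2 + 4)) dB_t

Itô's formula for f(B_t) gives d f(B_t) = f'(B_t) dB_t + (1/2) f''(B_t) dt. Compute derivatives of f(x) = -log(x^2 + 4/5):
  f'(x)  = -10*x/(5*x^2 + 4)
  f''(x) = 10*(5*x^2 - 4)/(5*x^2 + 4)^2
Substitute x = B_t and multiply the f'' term by 1/2:
  drift     = (1/2) * (10*(5*x^2 - 4)/(5*x^2 + 4)^2) evaluated at B_t = 5*(5*B_t^2 - 4)/(5*B_t^2 + 4)^2
  diffusion = (-10*x/(5*x^2 + 4)) evaluated at B_t = -10*B_t/(5*B_t^2 + 4)
Therefore d(-log(B_t^2 + 4/5)) = (5*(5*B_t^2 - 4)/(5*B_t^2 + 4)^2) dt + (-10*B_t/(5*B_t^2 + 4)) dB_t.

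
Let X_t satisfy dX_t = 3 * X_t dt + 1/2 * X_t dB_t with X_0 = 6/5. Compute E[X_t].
E[X_t] = 6*exp(3*t)/5

For GBM dX = mu X dt + sigma X dB with X_0 = x_0, apply Itô to Y = log X: dY = (mu - sigma^2/2) dt + sigma dB, so Y_t = log(x_0) + (mu - sigma^2/2) t + sigma B_t and hence X_t = x_0 * exp((mu - sigma^2/2) t + sigma B_t).
With mu = 3, sigma = 1/2, x_0 = 6/5, this gives:
  X_t = 6/5 * exp((23/8) * t + (1/2) * B_t).
Since sigma*B_t ~ Normal(0, sigma^2 t), E[exp(sigma*B_t)] = exp(sigma^2 t / 2); so E[X_t] = x_0 * exp((mu - sigma^2/2) t) * exp(sigma^2 t / 2) = x_0 * exp(mu t) = 6*exp(3*t)/5.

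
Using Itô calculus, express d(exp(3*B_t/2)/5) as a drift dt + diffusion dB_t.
d(exp(3*B_t/2)/5) = (9*exp(3*B_t/2)/40) dt + (3*exp(3*B_t/2)/10) dB_t

Itô's formula for f(B_t) gives d f(B_t) = f'(B_t) dB_t + (1/2) f''(B_t) dt. Compute derivatives of f(x) = exp(3*x/2)/5:
  f'(x)  = 3*exp(3*x/2)/10
  f''(x) = 9*exp(3*x/2)/20
Substitute x = B_t and multiply the f'' term by 1/2:
  drift     = (1/2) * (9*exp(3*x/2)/20) evaluated at B_t = 9*exp(3*B_t/2)/40
  diffusion = (3*exp(3*x/2)/10) evaluated at B_t = 3*exp(3*B_t/2)/10
Therefore d(exp(3*B_t/2)/5) = (9*exp(3*B_t/2)/40) dt + (3*exp(3*B_t/2)/10) dB_t.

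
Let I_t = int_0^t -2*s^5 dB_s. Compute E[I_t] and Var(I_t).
E[I_t] = 0; Var(I_t) = 4*t^11/11

The Itô integral of a deterministic integrand f(s) has mean 0 because each increment f(s) * (B_{s+ds} - B_s) has mean 0. By the Itô isometry:
  Var( int_0^t f(s) dB_s ) = E[ (int_0^t f(s) dB_s)^2 ] = int_0^t f(s)^2 ds.
Here f(s) = -2*s^5, so f(s)^2 = 4*s^10. Integrate:
  int_0^t (4*s^10) ds = 4*t^11/11.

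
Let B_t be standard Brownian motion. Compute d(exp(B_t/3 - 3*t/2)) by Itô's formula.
d(exp(B_t/3 - 3*t/2)) = (-13*exp(B_t/3 - 3*t/2)/9) dt + (exp(B_t/3 - 3*t/2)/3) dB_t

Itô's formula for f(t, x): d f(t, B_t) = (f_t + (1/2) f_xx) dt + f_x dB_t. Compute partials of f(t, x) = exp(-3*t/2 + x/3):
  f_t(t,x)  = -3*exp(-3*t/2 + x/3)/2
  f_x(t,x)  = exp(-3*t/2 + x/3)/3
  f_xx(t,x) = exp(-3*t/2 + x/3)/9
Assemble drift = f_t + (1/2) f_xx = -13*exp(-3*t/2 + x/3)/9 and diffusion = f_x = exp(-3*t/2 + x/3)/3. Substituting x = B_t:
  d(exp(B_t/3 - 3*t/2)) = (-13*exp(B_t/3 - 3*t/2)/9) dt + (exp(B_t/3 - 3*t/2)/3) dB_t.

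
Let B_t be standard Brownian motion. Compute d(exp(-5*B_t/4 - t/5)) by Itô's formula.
d(exp(-5*B_t/4 - t/5)) = (93*exp(-5*B_t/4 - t/5)/160) dt + (-5*exp(-5*B_t/4 - t/5)/4) dB_t

Itô's formula for f(t, x): d f(t, B_t) = (f_t + (1/2) f_xx) dt + f_x dB_t. Compute partials of f(t, x) = exp(-t/5 - 5*x/4):
  f_t(t,x)  = -exp(-t/5 - 5*x/4)/5
  f_x(t,x)  = -5*exp(-t/5 - 5*x/4)/4
  f_xx(t,x) = 25*exp(-t/5 - 5*x/4)/16
Assemble drift = f_t + (1/2) f_xx = 93*exp(-t/5 - 5*x/4)/160 and diffusion = f_x = -5*exp(-t/5 - 5*x/4)/4. Substituting x = B_t:
  d(exp(-5*B_t/4 - t/5)) = (93*exp(-5*B_t/4 - t/5)/160) dt + (-5*exp(-5*B_t/4 - t/5)/4) dB_t.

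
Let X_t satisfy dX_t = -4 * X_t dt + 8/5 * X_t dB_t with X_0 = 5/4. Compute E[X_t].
E[X_t] = 5*exp(-4*t)/4

For GBM dX = mu X dt + sigma X dB with X_0 = x_0, apply Itô to Y = log X: dY = (mu - sigma^2/2) dt + sigma dB, so Y_t = log(x_0) + (mu - sigma^2/2) t + sigma B_t and hence X_t = x_0 * exp((mu - sigma^2/2) t + sigma B_t).
With mu = -4, sigma = 8/5, x_0 = 5/4, this gives:
  X_t = 5/4 * exp((-132/25) * t + (8/5) * B_t).
Since sigma*B_t ~ Normal(0, sigma^2 t), E[exp(sigma*B_t)] = exp(sigma^2 t / 2); so E[X_t] = x_0 * exp((mu - sigma^2/2) t) * exp(sigma^2 t / 2) = x_0 * exp(mu t) = 5*exp(-4*t)/4.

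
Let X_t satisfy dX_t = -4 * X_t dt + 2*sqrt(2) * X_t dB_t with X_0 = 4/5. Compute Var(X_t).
Var(X_t) = 16/25 - 16*exp(-8*t)/25

For GBM dX = mu X dt + sigma X dB with X_0 = x_0, apply Itô to Y = log X: dY = (mu - sigma^2/2) dt + sigma dB, so Y_t = log(x_0) + (mu - sigma^2/2) t + sigma B_t and hence X_t = x_0 * exp((mu - sigma^2/2) t + sigma B_t).
With mu = -4, sigma = 2*sqrt(2), x_0 = 4/5, this gives:
  X_t = 4/5 * exp((-8) * t + (2*sqrt(2)) * B_t).
Since sigma*B_t ~ Normal(0, sigma^2 t), E[exp(sigma*B_t)] = exp(sigma^2 t / 2); so E[X_t] = x_0 * exp((mu - sigma^2/2) t) * exp(sigma^2 t / 2) = x_0 * exp(mu t) = 4*exp(-4*t)/5.
Var(X_t) = E[X_t^2] - (E[X_t])^2 = x_0^2 * exp(2 mu t) * (exp(sigma^2 t) - 1) = 16/25 - 16*exp(-8*t)/25.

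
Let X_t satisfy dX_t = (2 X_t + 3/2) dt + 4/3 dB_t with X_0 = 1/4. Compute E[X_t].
E[X_t] = exp(2*t) - 3/4

Taking expectations and using E[dB_t] = 0, the mean m(t) = E[X_t] satisfies the ODE m'(t) = a m(t) + b with m(0) = x_0. With a = 2, b = 3/2, x_0 = 1/4, the solution is
  m(t) = x_0 * exp(a t) + (b/a) * (exp(a t) - 1)
       = (1/4) * exp(2 t) + ((3/2)/2) * (exp(2 t) - 1)
       = exp(2*t) - 3/4.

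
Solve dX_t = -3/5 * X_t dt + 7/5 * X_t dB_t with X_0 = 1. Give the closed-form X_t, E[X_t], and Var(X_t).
X_t = 1 * exp((-79/50) t + (7/5) B_t); E[X_t] = exp(-3*t/5); Var(X_t) = (exp(49*t/25) - 1)*exp(-6*t/5)

For GBM dX = mu X dt + sigma X dB with X_0 = x_0, apply Itô to Y = log X: dY = (mu - sigma^2/2) dt + sigma dB, so Y_t = log(x_0) + (mu - sigma^2/2) t + sigma B_t and hence X_t = x_0 * exp((mu - sigma^2/2) t + sigma B_t).
With mu = -3/5, sigma = 7/5, x_0 = 1, this gives:
  X_t = 1 * exp((-79/50) * t + (7/5) * B_t).
Since sigma*B_t ~ Normal(0, sigma^2 t), E[exp(sigma*B_t)] = exp(sigma^2 t / 2); so E[X_t] = x_0 * exp((mu - sigma^2/2) t) * exp(sigma^2 t / 2) = x_0 * exp(mu t) = exp(-3*t/5).
Var(X_t) = E[X_t^2] - (E[X_t])^2 = x_0^2 * exp(2 mu t) * (exp(sigma^2 t) - 1) = (exp(49*t/25) - 1)*exp(-6*t/5).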